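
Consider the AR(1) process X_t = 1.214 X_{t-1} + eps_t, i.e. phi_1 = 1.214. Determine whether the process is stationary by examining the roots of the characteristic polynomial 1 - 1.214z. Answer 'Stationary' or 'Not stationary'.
\text{Not stationary}

The AR(p) characteristic polynomial is P(z) = 1 - 1.214z.
Stationarity requires all roots to lie outside the unit circle, i.e. |z| > 1 for every root.
This is linear in z: 1 + (-1.214) z = 0  =>  z = -1/(-1.214) = 0.823723,  |z| = 0.823723.
Moduli of all roots: 0.8237.
All moduli strictly greater than 1? No.
Verdict: Not stationary.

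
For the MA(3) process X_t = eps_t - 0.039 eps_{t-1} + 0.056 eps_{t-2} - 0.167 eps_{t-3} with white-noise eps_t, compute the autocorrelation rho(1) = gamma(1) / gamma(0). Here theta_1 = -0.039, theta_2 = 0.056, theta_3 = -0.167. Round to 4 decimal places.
\rho(1) = -0.0489

For an MA(q) process with theta_0 = 1, the autocovariance is
  gamma(k) = sigma^2 * sum_{i=0..q-k} theta_i * theta_{i+k},
and rho(k) = gamma(k) / gamma(0). Sigma^2 cancels.
  numerator   = (1)*(-0.039) + (-0.039)*(0.056) + (0.056)*(-0.167) = -0.050536.
  denominator = (1)^2 + (-0.039)^2 + (0.056)^2 + (-0.167)^2 = 1.032546.
  rho(1) = -0.050536 / 1.032546 = -0.0489.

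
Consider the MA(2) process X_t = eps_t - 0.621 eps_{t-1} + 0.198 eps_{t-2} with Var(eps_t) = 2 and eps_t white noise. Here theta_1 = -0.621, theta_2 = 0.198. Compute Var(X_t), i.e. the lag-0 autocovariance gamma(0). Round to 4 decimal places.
\gamma(0) = 2.8497

For an MA(q) process X_t = eps_t + sum_i theta_i eps_{t-i} with
Var(eps_t) = sigma^2, the variance is
  gamma(0) = sigma^2 * (1 + sum_i theta_i^2).
  sum_i theta_i^2 = (-0.621)^2 + (0.198)^2 = 0.385641 + 0.039204 = 0.424845.
  gamma(0) = 2 * (1 + 0.424845) = 2 * 1.424845 = 2.84969, which rounds to 2.8497.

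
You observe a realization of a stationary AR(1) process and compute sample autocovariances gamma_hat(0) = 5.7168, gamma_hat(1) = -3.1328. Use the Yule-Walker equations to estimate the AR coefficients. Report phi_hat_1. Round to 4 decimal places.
\hat\phi_{1} = -0.5480

The Yule-Walker equations for an AR(p) process read, in matrix form,
  Gamma_p phi = r_p,   with   (Gamma_p)_{ij} = gamma(|i - j|),
                       (r_p)_i = gamma(i),   i,j = 1..p.
Substitute the sample gammas (Toeplitz matrix and right-hand side of size 1):
  Gamma_p = [[5.7168]]
  r_p     = [-3.1328]
With p = 1 this is the single equation gamma(0) phi_1 = gamma(1):
  phi_hat_1 = gamma(1) / gamma(0) = -3.1328 / 5.7168 = -0.5480.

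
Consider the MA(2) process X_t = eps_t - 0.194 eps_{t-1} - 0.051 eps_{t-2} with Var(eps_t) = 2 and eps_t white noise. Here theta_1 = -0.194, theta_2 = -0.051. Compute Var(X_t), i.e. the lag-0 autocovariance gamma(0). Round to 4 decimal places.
\gamma(0) = 2.0805

For an MA(q) process X_t = eps_t + sum_i theta_i eps_{t-i} with
Var(eps_t) = sigma^2, the variance is
  gamma(0) = sigma^2 * (1 + sum_i theta_i^2).
  sum_i theta_i^2 = (-0.194)^2 + (-0.051)^2 = 0.037636 + 0.002601 = 0.040237.
  gamma(0) = 2 * (1 + 0.040237) = 2 * 1.040237 = 2.080474, which rounds to 2.0805.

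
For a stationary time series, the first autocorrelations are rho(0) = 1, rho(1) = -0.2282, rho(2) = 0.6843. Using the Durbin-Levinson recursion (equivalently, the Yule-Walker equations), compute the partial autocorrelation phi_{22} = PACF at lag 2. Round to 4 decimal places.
\phi_{22} = 0.6670

The PACF at lag k is phi_{kk}, the last component of the solution
to the Yule-Walker system G_k phi = r_k where
  (G_k)_{ij} = rho(|i - j|), (r_k)_i = rho(i), i,j = 1..k.
Equivalently, Durbin-Levinson gives phi_{kk} iteratively:
  phi_{11} = rho(1)
  phi_{kk} = [rho(k) - sum_{j=1..k-1} phi_{k-1,j} rho(k-j)]
            / [1 - sum_{j=1..k-1} phi_{k-1,j} rho(j)],
  phi_{k,j} = phi_{k-1,j} - phi_{kk} phi_{k-1,k-j},  j = 1..k-1.
Step k = 1:
  phi_11 = rho(1) = -0.2282.
Step k = 2:
  phi_22 = [rho(2) - phi_11 rho(1)] / [1 - phi_11 rho(1)] = [0.6843 - (-0.2282)(-0.2282)] / [1 - (-0.2282)(-0.2282)]
         = 0.63222476 / 0.94792476 = 0.667.
Therefore phi_{22} = 0.6670.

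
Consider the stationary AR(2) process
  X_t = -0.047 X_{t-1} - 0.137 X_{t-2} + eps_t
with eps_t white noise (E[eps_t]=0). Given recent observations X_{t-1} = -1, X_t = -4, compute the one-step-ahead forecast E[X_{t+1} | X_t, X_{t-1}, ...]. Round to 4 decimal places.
E[X_{t+1} \mid \mathcal F_t] = 0.3250

For an AR(p) model X_t = c + sum_i phi_i X_{t-i} + eps_t, the
one-step-ahead conditional mean is
  E[X_{t+1} | X_t, ...] = c + sum_i phi_i X_{t+1-i}.
Substitute known values:
  E[X_{t+1} | ...] = (-0.047) * (-4) + (-0.137) * (-1)
                   = 0.3250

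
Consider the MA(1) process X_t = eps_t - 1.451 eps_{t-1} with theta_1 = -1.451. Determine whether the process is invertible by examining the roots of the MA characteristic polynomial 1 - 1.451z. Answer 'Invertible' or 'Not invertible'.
\text{Not invertible}

The MA(q) characteristic polynomial is P(z) = 1 - 1.451z.
Invertibility requires all roots to lie outside the unit circle, i.e. |z| > 1 for every root.
This is linear in z: 1 + (-1.451) z = 0  =>  z = -1/(-1.451) = 0.68918,  |z| = 0.68918.
Moduli of all roots: 0.6892.
All moduli strictly greater than 1? No.
Verdict: Not invertible.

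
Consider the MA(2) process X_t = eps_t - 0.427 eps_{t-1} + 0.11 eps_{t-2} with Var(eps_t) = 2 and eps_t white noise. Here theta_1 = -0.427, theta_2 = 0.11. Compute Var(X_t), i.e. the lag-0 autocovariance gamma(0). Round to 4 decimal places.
\gamma(0) = 2.3889

For an MA(q) process X_t = eps_t + sum_i theta_i eps_{t-i} with
Var(eps_t) = sigma^2, the variance is
  gamma(0) = sigma^2 * (1 + sum_i theta_i^2).
  sum_i theta_i^2 = (-0.427)^2 + (0.11)^2 = 0.182329 + 0.0121 = 0.194429.
  gamma(0) = 2 * (1 + 0.194429) = 2 * 1.194429 = 2.388858, which rounds to 2.3889.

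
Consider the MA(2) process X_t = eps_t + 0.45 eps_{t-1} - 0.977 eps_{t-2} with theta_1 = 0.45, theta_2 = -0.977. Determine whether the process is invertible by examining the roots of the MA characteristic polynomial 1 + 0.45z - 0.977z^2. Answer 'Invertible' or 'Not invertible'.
\text{Not invertible}

The MA(q) characteristic polynomial is P(z) = 1 + 0.45z - 0.977z^2.
Invertibility requires all roots to lie outside the unit circle, i.e. |z| > 1 for every root.
Set 1 + (0.45) z + (-0.977) z^2 = 0, i.e. a z^2 + b z + c = 0 with a = -0.977, b = 0.45, c = 1.
Discriminant D = b^2 - 4ac = (0.45)^2 - 4*(-0.977)*1 = 0.2025 - (-3.908) = 4.1105.
D >= 0, so the roots are real: z = (-b +/- sqrt(D)) / (2a) = (-0.45 +/- 2.027437) / (-1.954).
  z_1 = (-0.45 + 2.027437) / (-1.954) = -0.8073,   |z_1| = 0.8073.
  z_2 = (-0.45 - 2.027437) / (-1.954) = 1.2679,   |z_2| = 1.2679.
Moduli of all roots: 0.8073, 1.2679.
All moduli strictly greater than 1? No.
Verdict: Not invertible.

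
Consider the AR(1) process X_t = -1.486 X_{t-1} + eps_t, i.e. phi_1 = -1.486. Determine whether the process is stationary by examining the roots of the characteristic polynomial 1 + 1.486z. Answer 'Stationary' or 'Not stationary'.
\text{Not stationary}

The AR(p) characteristic polynomial is P(z) = 1 + 1.486z.
Stationarity requires all roots to lie outside the unit circle, i.e. |z| > 1 for every root.
This is linear in z: 1 + (1.486) z = 0  =>  z = -1/(1.486) = -0.672948,  |z| = 0.672948.
Moduli of all roots: 0.6729.
All moduli strictly greater than 1? No.
Verdict: Not stationary.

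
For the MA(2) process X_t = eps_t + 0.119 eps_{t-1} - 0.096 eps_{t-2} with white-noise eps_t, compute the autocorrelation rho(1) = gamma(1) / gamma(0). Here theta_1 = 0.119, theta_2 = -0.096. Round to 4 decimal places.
\rho(1) = 0.1051

For an MA(q) process with theta_0 = 1, the autocovariance is
  gamma(k) = sigma^2 * sum_{i=0..q-k} theta_i * theta_{i+k},
and rho(k) = gamma(k) / gamma(0). Sigma^2 cancels.
  numerator   = (1)*(0.119) + (0.119)*(-0.096) = 0.107576.
  denominator = (1)^2 + (0.119)^2 + (-0.096)^2 = 1.023377.
  rho(1) = 0.107576 / 1.023377 = 0.1051.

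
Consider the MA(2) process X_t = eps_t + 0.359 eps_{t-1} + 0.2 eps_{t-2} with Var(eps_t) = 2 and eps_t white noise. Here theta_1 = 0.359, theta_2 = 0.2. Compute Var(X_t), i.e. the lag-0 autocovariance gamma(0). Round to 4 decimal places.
\gamma(0) = 2.3378

For an MA(q) process X_t = eps_t + sum_i theta_i eps_{t-i} with
Var(eps_t) = sigma^2, the variance is
  gamma(0) = sigma^2 * (1 + sum_i theta_i^2).
  sum_i theta_i^2 = (0.359)^2 + (0.2)^2 = 0.128881 + 0.04 = 0.168881.
  gamma(0) = 2 * (1 + 0.168881) = 2 * 1.168881 = 2.337762, which rounds to 2.3378.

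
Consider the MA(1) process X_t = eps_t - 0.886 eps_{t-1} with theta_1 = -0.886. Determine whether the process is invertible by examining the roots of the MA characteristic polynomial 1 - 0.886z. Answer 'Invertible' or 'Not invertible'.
\text{Invertible}

The MA(q) characteristic polynomial is P(z) = 1 - 0.886z.
Invertibility requires all roots to lie outside the unit circle, i.e. |z| > 1 for every root.
This is linear in z: 1 + (-0.886) z = 0  =>  z = -1/(-0.886) = 1.128668,  |z| = 1.128668.
Moduli of all roots: 1.1287.
All moduli strictly greater than 1? Yes.
Verdict: Invertible.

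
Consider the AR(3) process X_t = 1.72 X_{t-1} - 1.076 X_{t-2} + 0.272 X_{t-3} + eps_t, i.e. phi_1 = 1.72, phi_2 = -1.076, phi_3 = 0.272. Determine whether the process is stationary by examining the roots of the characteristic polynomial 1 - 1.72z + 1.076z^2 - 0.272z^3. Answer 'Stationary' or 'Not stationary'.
\text{Stationary}

The AR(p) characteristic polynomial is P(z) = 1 - 1.72z + 1.076z^2 - 0.272z^3.
Stationarity requires all roots to lie outside the unit circle, i.e. |z| > 1 for every root.
Degree 3: look for a simple real root z0 first, then factor out (1 - z/z0) and solve the remaining quadratic.
Testing z0 = 1.25: P(1.25) = 1 + (-1.72)(1.25) + (1.076)(1.25)^2 + (-0.272)(1.25)^3
  = 1 + (-2.15) + (1.68125) + (-0.53125) = 0.  So z_0 = 1.25 is a root, |z_0| = 1.25.
Divide out the factor (1 - 0.8 z) = (1 - z/z0) (since 1/z0 = 0.8):
  P(z) = (1 - 0.8 z)(1 + (-0.92) z + (0.34) z^2)
  [check: z-coef -0.92 - (0.8) = -1.72; z^2-coef 0.34 - (0.8)(-0.92) = 1.076; z^3-coef -(0.8)(0.34) = -0.272.]
Remaining roots from the quadratic factor 1 + (-0.92) z + (0.34) z^2:
  Set 1 + (-0.92) z + (0.34) z^2 = 0, i.e. a z^2 + b z + c = 0 with a = 0.34, b = -0.92, c = 1.
  Discriminant D = b^2 - 4ac = (-0.92)^2 - 4*(0.34)*1 = 0.8464 - (1.36) = -0.5136.
  D < 0, so the roots are the complex-conjugate pair z = (-b +/- i sqrt(-D)) / (2a) = 1.3529 +/- 1.0539i.
  For a conjugate pair |z|^2 = z * conj(z) = (product of roots) = c/a = 1/(0.34) = 2.941176, so |z| = sqrt(2.941176) = 1.715 for both roots.
Moduli of all roots: 1.2500, 1.7150, 1.7150.
All moduli strictly greater than 1? Yes.
Verdict: Stationary.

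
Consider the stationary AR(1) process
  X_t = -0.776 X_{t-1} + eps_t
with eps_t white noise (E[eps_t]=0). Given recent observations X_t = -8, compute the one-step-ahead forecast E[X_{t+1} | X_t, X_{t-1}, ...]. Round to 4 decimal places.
E[X_{t+1} \mid \mathcal F_t] = 6.2080

For an AR(p) model X_t = c + sum_i phi_i X_{t-i} + eps_t, the
one-step-ahead conditional mean is
  E[X_{t+1} | X_t, ...] = c + sum_i phi_i X_{t+1-i}.
Substitute known values:
  E[X_{t+1} | ...] = (-0.776) * (-8)
                   = 6.2080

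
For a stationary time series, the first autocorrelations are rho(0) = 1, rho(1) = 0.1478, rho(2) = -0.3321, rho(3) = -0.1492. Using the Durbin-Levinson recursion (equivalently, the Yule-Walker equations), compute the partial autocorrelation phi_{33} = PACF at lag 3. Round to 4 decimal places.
\phi_{33} = -0.0340

The PACF at lag k is phi_{kk}, the last component of the solution
to the Yule-Walker system G_k phi = r_k where
  (G_k)_{ij} = rho(|i - j|), (r_k)_i = rho(i), i,j = 1..k.
Equivalently, Durbin-Levinson gives phi_{kk} iteratively:
  phi_{11} = rho(1)
  phi_{kk} = [rho(k) - sum_{j=1..k-1} phi_{k-1,j} rho(k-j)]
            / [1 - sum_{j=1..k-1} phi_{k-1,j} rho(j)],
  phi_{k,j} = phi_{k-1,j} - phi_{kk} phi_{k-1,k-j},  j = 1..k-1.
Step k = 1:
  phi_11 = rho(1) = 0.1478.
Step k = 2:
  phi_22 = [rho(2) - phi_11 rho(1)] / [1 - phi_11 rho(1)] = [-0.3321 - (0.1478)(0.1478)] / [1 - (0.1478)(0.1478)]
         = -0.35394484 / 0.97815516 = -0.361849.
  Update: phi_21 = phi_11 - phi_22 phi_11 = 0.1478 - (-0.361849)(0.1478) = 0.201281.
Step k = 3:
  phi_33 = [rho(3) - phi_21 rho(2) - phi_22 rho(1)] / [1 - phi_21 rho(1) - phi_22 rho(2)]
    numerator   = -0.1492 - (0.201281)(-0.3321) - (-0.361849)(0.1478) = -0.02887313
    denominator = 1 - (0.201281)(0.1478) - (-0.361849)(-0.3321) = 0.85008044
  phi_33 = -0.02887313 / 0.85008044 = -0.034.
Therefore phi_{33} = -0.0340.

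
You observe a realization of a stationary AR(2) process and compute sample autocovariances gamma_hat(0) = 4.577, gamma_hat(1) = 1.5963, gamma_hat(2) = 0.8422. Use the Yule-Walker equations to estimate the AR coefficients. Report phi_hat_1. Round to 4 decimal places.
\hat\phi_{1} = 0.3240

The Yule-Walker equations for an AR(p) process read, in matrix form,
  Gamma_p phi = r_p,   with   (Gamma_p)_{ij} = gamma(|i - j|),
                       (r_p)_i = gamma(i),   i,j = 1..p.
Substitute the sample gammas (Toeplitz matrix and right-hand side of size 2):
  Gamma_p = [[4.577, 1.5963], [1.5963, 4.577]]
  r_p     = [1.5963, 0.8422]
Written out:
  4.577 phi_1 + 1.5963 phi_2 = 1.5963
  1.5963 phi_1 + 4.577 phi_2 = 0.8422
Solve by Cramer's rule:
  det = gamma(0)^2 - gamma(1)^2 = (4.577)^2 - (1.5963)^2 = 20.948929 - 2.54817369 = 18.40075531
  phi_hat_1 = [gamma(1) gamma(0) - gamma(1) gamma(2)] / det = [(1.5963)(4.577) - (1.5963)(0.8422)] / 18.40075531 = 5.96186124 / 18.40075531 = 0.324
  phi_hat_2 = [gamma(0) gamma(2) - gamma(1)^2] / det = [(4.577)(0.8422) - (1.5963)^2] / 18.40075531 = 1.30657571 / 18.40075531 = 0.071
So phi_hat = [0.3240, 0.0710].
Therefore phi_hat_1 = 0.3240.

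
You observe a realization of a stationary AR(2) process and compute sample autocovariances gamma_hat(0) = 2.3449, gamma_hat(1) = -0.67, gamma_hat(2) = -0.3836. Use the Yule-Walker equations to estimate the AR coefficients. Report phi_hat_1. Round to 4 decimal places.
\hat\phi_{1} = -0.3620

The Yule-Walker equations for an AR(p) process read, in matrix form,
  Gamma_p phi = r_p,   with   (Gamma_p)_{ij} = gamma(|i - j|),
                       (r_p)_i = gamma(i),   i,j = 1..p.
Substitute the sample gammas (Toeplitz matrix and right-hand side of size 2):
  Gamma_p = [[2.3449, -0.67], [-0.67, 2.3449]]
  r_p     = [-0.67, -0.3836]
Written out:
  2.3449 phi_1 - 0.67 phi_2 = -0.67
  -0.67 phi_1 + 2.3449 phi_2 = -0.3836
Solve by Cramer's rule:
  det = gamma(0)^2 - gamma(1)^2 = (2.3449)^2 - (-0.67)^2 = 5.49855601 - 0.4489 = 5.04965601
  phi_hat_1 = [gamma(1) gamma(0) - gamma(1) gamma(2)] / det = [(-0.67)(2.3449) - (-0.67)(-0.3836)] / 5.04965601 = -1.828095 / 5.04965601 = -0.362
  phi_hat_2 = [gamma(0) gamma(2) - gamma(1)^2] / det = [(2.3449)(-0.3836) - (-0.67)^2] / 5.04965601 = -1.34840364 / 5.04965601 = -0.267
So phi_hat = [-0.3620, -0.2670].
Therefore phi_hat_1 = -0.3620.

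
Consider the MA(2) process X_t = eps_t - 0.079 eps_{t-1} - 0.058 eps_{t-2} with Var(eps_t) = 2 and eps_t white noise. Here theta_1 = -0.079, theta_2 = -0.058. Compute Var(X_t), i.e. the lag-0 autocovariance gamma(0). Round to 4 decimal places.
\gamma(0) = 2.0192

For an MA(q) process X_t = eps_t + sum_i theta_i eps_{t-i} with
Var(eps_t) = sigma^2, the variance is
  gamma(0) = sigma^2 * (1 + sum_i theta_i^2).
  sum_i theta_i^2 = (-0.079)^2 + (-0.058)^2 = 0.006241 + 0.003364 = 0.009605.
  gamma(0) = 2 * (1 + 0.009605) = 2 * 1.009605 = 2.01921, which rounds to 2.0192.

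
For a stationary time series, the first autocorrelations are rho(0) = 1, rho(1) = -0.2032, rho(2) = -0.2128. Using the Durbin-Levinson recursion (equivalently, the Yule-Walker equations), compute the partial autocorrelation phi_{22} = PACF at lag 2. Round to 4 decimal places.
\phi_{22} = -0.2650

The PACF at lag k is phi_{kk}, the last component of the solution
to the Yule-Walker system G_k phi = r_k where
  (G_k)_{ij} = rho(|i - j|), (r_k)_i = rho(i), i,j = 1..k.
Equivalently, Durbin-Levinson gives phi_{kk} iteratively:
  phi_{11} = rho(1)
  phi_{kk} = [rho(k) - sum_{j=1..k-1} phi_{k-1,j} rho(k-j)]
            / [1 - sum_{j=1..k-1} phi_{k-1,j} rho(j)],
  phi_{k,j} = phi_{k-1,j} - phi_{kk} phi_{k-1,k-j},  j = 1..k-1.
Step k = 1:
  phi_11 = rho(1) = -0.2032.
Step k = 2:
  phi_22 = [rho(2) - phi_11 rho(1)] / [1 - phi_11 rho(1)] = [-0.2128 - (-0.2032)(-0.2032)] / [1 - (-0.2032)(-0.2032)]
         = -0.25409024 / 0.95870976 = -0.265.
Therefore phi_{22} = -0.2650.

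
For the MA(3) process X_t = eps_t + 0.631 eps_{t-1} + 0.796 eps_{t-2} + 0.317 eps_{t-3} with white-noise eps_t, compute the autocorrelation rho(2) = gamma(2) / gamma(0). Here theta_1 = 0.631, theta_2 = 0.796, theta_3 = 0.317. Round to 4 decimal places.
\rho(2) = 0.4671

For an MA(q) process with theta_0 = 1, the autocovariance is
  gamma(k) = sigma^2 * sum_{i=0..q-k} theta_i * theta_{i+k},
and rho(k) = gamma(k) / gamma(0). Sigma^2 cancels.
  numerator   = (1)*(0.796) + (0.631)*(0.317) = 0.996027.
  denominator = (1)^2 + (0.631)^2 + (0.796)^2 + (0.317)^2 = 2.132266.
  rho(2) = 0.996027 / 2.132266 = 0.4671.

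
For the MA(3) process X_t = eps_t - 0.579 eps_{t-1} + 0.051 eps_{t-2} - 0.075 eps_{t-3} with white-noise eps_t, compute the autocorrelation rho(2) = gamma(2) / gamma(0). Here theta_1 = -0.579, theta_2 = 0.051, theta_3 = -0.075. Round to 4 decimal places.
\rho(2) = 0.0703

For an MA(q) process with theta_0 = 1, the autocovariance is
  gamma(k) = sigma^2 * sum_{i=0..q-k} theta_i * theta_{i+k},
and rho(k) = gamma(k) / gamma(0). Sigma^2 cancels.
  numerator   = (1)*(0.051) + (-0.579)*(-0.075) = 0.094425.
  denominator = (1)^2 + (-0.579)^2 + (0.051)^2 + (-0.075)^2 = 1.343467.
  rho(2) = 0.094425 / 1.343467 = 0.0703.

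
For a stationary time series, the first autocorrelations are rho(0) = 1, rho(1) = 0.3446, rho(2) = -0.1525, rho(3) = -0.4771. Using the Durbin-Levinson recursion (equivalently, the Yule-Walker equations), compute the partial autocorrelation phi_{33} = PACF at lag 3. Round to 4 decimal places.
\phi_{33} = -0.3789

The PACF at lag k is phi_{kk}, the last component of the solution
to the Yule-Walker system G_k phi = r_k where
  (G_k)_{ij} = rho(|i - j|), (r_k)_i = rho(i), i,j = 1..k.
Equivalently, Durbin-Levinson gives phi_{kk} iteratively:
  phi_{11} = rho(1)
  phi_{kk} = [rho(k) - sum_{j=1..k-1} phi_{k-1,j} rho(k-j)]
            / [1 - sum_{j=1..k-1} phi_{k-1,j} rho(j)],
  phi_{k,j} = phi_{k-1,j} - phi_{kk} phi_{k-1,k-j},  j = 1..k-1.
Step k = 1:
  phi_11 = rho(1) = 0.3446.
Step k = 2:
  phi_22 = [rho(2) - phi_11 rho(1)] / [1 - phi_11 rho(1)] = [-0.1525 - (0.3446)(0.3446)] / [1 - (0.3446)(0.3446)]
         = -0.27124916 / 0.88125084 = -0.3078.
  Update: phi_21 = phi_11 - phi_22 phi_11 = 0.3446 - (-0.3078)(0.3446) = 0.450668.
Step k = 3:
  phi_33 = [rho(3) - phi_21 rho(2) - phi_22 rho(1)] / [1 - phi_21 rho(1) - phi_22 rho(2)]
    numerator   = -0.4771 - (0.450668)(-0.1525) - (-0.3078)(0.3446) = -0.3023052
    denominator = 1 - (0.450668)(0.3446) - (-0.3078)(-0.1525) = 0.7977603
  phi_33 = -0.3023052 / 0.7977603 = -0.3789.
Therefore phi_{33} = -0.3789.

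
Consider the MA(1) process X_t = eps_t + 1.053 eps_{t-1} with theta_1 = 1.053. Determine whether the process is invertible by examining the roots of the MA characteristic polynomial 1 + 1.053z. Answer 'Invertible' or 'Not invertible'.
\text{Not invertible}

The MA(q) characteristic polynomial is P(z) = 1 + 1.053z.
Invertibility requires all roots to lie outside the unit circle, i.e. |z| > 1 for every root.
This is linear in z: 1 + (1.053) z = 0  =>  z = -1/(1.053) = -0.949668,  |z| = 0.949668.
Moduli of all roots: 0.9497.
All moduli strictly greater than 1? No.
Verdict: Not invertible.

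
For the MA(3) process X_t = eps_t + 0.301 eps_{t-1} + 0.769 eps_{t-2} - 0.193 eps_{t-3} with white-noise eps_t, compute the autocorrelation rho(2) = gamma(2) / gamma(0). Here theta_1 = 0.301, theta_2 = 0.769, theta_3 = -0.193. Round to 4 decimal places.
\rho(2) = 0.4135

For an MA(q) process with theta_0 = 1, the autocovariance is
  gamma(k) = sigma^2 * sum_{i=0..q-k} theta_i * theta_{i+k},
and rho(k) = gamma(k) / gamma(0). Sigma^2 cancels.
  numerator   = (1)*(0.769) + (0.301)*(-0.193) = 0.710907.
  denominator = (1)^2 + (0.301)^2 + (0.769)^2 + (-0.193)^2 = 1.719211.
  rho(2) = 0.710907 / 1.719211 = 0.4135.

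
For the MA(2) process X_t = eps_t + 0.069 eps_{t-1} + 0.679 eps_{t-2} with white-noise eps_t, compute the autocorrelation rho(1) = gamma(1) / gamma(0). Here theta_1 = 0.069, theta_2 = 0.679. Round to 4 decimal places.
\rho(1) = 0.0790

For an MA(q) process with theta_0 = 1, the autocovariance is
  gamma(k) = sigma^2 * sum_{i=0..q-k} theta_i * theta_{i+k},
and rho(k) = gamma(k) / gamma(0). Sigma^2 cancels.
  numerator   = (1)*(0.069) + (0.069)*(0.679) = 0.115851.
  denominator = (1)^2 + (0.069)^2 + (0.679)^2 = 1.465802.
  rho(1) = 0.115851 / 1.465802 = 0.0790.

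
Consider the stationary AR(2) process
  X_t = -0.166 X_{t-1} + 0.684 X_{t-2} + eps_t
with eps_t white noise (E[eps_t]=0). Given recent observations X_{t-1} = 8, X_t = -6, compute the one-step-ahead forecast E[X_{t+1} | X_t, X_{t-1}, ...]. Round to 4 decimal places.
E[X_{t+1} \mid \mathcal F_t] = 6.4680

For an AR(p) model X_t = c + sum_i phi_i X_{t-i} + eps_t, the
one-step-ahead conditional mean is
  E[X_{t+1} | X_t, ...] = c + sum_i phi_i X_{t+1-i}.
Substitute known values:
  E[X_{t+1} | ...] = (-0.166) * (-6) + (0.684) * (8)
                   = 6.4680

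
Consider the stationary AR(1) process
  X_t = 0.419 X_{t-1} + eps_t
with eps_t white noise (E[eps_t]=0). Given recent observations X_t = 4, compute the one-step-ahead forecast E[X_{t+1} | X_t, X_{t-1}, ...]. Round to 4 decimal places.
E[X_{t+1} \mid \mathcal F_t] = 1.6760

For an AR(p) model X_t = c + sum_i phi_i X_{t-i} + eps_t, the
one-step-ahead conditional mean is
  E[X_{t+1} | X_t, ...] = c + sum_i phi_i X_{t+1-i}.
Substitute known values:
  E[X_{t+1} | ...] = (0.419) * (4)
                   = 1.6760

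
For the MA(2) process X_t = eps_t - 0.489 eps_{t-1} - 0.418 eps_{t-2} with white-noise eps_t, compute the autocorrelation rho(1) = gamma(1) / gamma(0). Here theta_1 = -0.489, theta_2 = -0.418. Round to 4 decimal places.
\rho(1) = -0.2013

For an MA(q) process with theta_0 = 1, the autocovariance is
  gamma(k) = sigma^2 * sum_{i=0..q-k} theta_i * theta_{i+k},
and rho(k) = gamma(k) / gamma(0). Sigma^2 cancels.
  numerator   = (1)*(-0.489) + (-0.489)*(-0.418) = -0.284598.
  denominator = (1)^2 + (-0.489)^2 + (-0.418)^2 = 1.413845.
  rho(1) = -0.284598 / 1.413845 = -0.2013.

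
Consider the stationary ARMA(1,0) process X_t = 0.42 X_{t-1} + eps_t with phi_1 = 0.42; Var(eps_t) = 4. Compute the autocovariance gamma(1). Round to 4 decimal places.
\gamma(1) = 2.0398

Multiply the model equation by X_{t-k} and take expectations. With theta_0 = psi_0 = 1 and psi_j the MA(infinity) weights, this gives
  gamma(k) - sum_i phi_i gamma(k-i) = c_k,
  c_k = sigma^2 * sum_{j=k..q} theta_j psi_{j-k}   (c_k = 0 for k > q),
using gamma(-m) = gamma(m).
Pure AR (q = 0): c_0 = sigma^2 = 4, c_k = 0 for k >= 1.
Equations for k = 0 and k = 1 (AR order 1):
  gamma(0) = phi_1 gamma(1) + c_0
  gamma(1) = phi_1 gamma(0) + c_1
Substituting the second into the first: gamma(0) (1 - phi_1^2) = c_0 + phi_1 c_1, so
  gamma(0) = c_0 / (1 - phi_1^2) = 4 / (1 - (0.42)^2) = 4 / 0.8236 = 4.856727.
  gamma(1) = phi_1 gamma(0) = (0.42)(4.856727) = 2.039825.
Therefore gamma(1) = 2.0398 (to 4 decimal places).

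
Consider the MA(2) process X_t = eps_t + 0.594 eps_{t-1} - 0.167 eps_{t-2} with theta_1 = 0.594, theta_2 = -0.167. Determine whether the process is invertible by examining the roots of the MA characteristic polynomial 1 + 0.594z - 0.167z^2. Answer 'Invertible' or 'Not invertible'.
\text{Invertible}

The MA(q) characteristic polynomial is P(z) = 1 + 0.594z - 0.167z^2.
Invertibility requires all roots to lie outside the unit circle, i.e. |z| > 1 for every root.
Set 1 + (0.594) z + (-0.167) z^2 = 0, i.e. a z^2 + b z + c = 0 with a = -0.167, b = 0.594, c = 1.
Discriminant D = b^2 - 4ac = (0.594)^2 - 4*(-0.167)*1 = 0.352836 - (-0.668) = 1.020836.
D >= 0, so the roots are real: z = (-b +/- sqrt(D)) / (2a) = (-0.594 +/- 1.010364) / (-0.334).
  z_1 = (-0.594 + 1.010364) / (-0.334) = -1.2466,   |z_1| = 1.2466.
  z_2 = (-0.594 - 1.010364) / (-0.334) = 4.8035,   |z_2| = 4.8035.
Moduli of all roots: 1.2466, 4.8035.
All moduli strictly greater than 1? Yes.
Verdict: Invertible.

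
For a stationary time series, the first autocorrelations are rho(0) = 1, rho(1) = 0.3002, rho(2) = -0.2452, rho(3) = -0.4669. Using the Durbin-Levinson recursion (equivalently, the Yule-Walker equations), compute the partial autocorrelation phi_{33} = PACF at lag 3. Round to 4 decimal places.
\phi_{33} = -0.3250

The PACF at lag k is phi_{kk}, the last component of the solution
to the Yule-Walker system G_k phi = r_k where
  (G_k)_{ij} = rho(|i - j|), (r_k)_i = rho(i), i,j = 1..k.
Equivalently, Durbin-Levinson gives phi_{kk} iteratively:
  phi_{11} = rho(1)
  phi_{kk} = [rho(k) - sum_{j=1..k-1} phi_{k-1,j} rho(k-j)]
            / [1 - sum_{j=1..k-1} phi_{k-1,j} rho(j)],
  phi_{k,j} = phi_{k-1,j} - phi_{kk} phi_{k-1,k-j},  j = 1..k-1.
Step k = 1:
  phi_11 = rho(1) = 0.3002.
Step k = 2:
  phi_22 = [rho(2) - phi_11 rho(1)] / [1 - phi_11 rho(1)] = [-0.2452 - (0.3002)(0.3002)] / [1 - (0.3002)(0.3002)]
         = -0.33532004 / 0.90987996 = -0.368532.
  Update: phi_21 = phi_11 - phi_22 phi_11 = 0.3002 - (-0.368532)(0.3002) = 0.410833.
Step k = 3:
  phi_33 = [rho(3) - phi_21 rho(2) - phi_22 rho(1)] / [1 - phi_21 rho(1) - phi_22 rho(2)]
    numerator   = -0.4669 - (0.410833)(-0.2452) - (-0.368532)(0.3002) = -0.2555303
    denominator = 1 - (0.410833)(0.3002) - (-0.368532)(-0.2452) = 0.78630374
  phi_33 = -0.2555303 / 0.78630374 = -0.325.
Therefore phi_{33} = -0.3250.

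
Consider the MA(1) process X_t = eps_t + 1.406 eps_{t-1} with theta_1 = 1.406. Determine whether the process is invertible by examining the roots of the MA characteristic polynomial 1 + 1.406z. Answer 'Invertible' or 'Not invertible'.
\text{Not invertible}

The MA(q) characteristic polynomial is P(z) = 1 + 1.406z.
Invertibility requires all roots to lie outside the unit circle, i.e. |z| > 1 for every root.
This is linear in z: 1 + (1.406) z = 0  =>  z = -1/(1.406) = -0.711238,  |z| = 0.711238.
Moduli of all roots: 0.7112.
All moduli strictly greater than 1? No.
Verdict: Not invertible.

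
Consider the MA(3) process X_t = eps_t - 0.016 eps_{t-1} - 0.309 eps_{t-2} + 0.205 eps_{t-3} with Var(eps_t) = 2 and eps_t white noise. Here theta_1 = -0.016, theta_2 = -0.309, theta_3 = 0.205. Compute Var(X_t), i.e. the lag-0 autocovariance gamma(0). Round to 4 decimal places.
\gamma(0) = 2.2755

For an MA(q) process X_t = eps_t + sum_i theta_i eps_{t-i} with
Var(eps_t) = sigma^2, the variance is
  gamma(0) = sigma^2 * (1 + sum_i theta_i^2).
  sum_i theta_i^2 = (-0.016)^2 + (-0.309)^2 + (0.205)^2 = 0.000256 + 0.095481 + 0.042025 = 0.137762.
  gamma(0) = 2 * (1 + 0.137762) = 2 * 1.137762 = 2.275524, which rounds to 2.2755.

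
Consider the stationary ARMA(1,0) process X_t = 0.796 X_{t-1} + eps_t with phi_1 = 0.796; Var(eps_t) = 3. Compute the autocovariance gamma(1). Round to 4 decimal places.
\gamma(1) = 6.5178

Multiply the model equation by X_{t-k} and take expectations. With theta_0 = psi_0 = 1 and psi_j the MA(infinity) weights, this gives
  gamma(k) - sum_i phi_i gamma(k-i) = c_k,
  c_k = sigma^2 * sum_{j=k..q} theta_j psi_{j-k}   (c_k = 0 for k > q),
using gamma(-m) = gamma(m).
Pure AR (q = 0): c_0 = sigma^2 = 3, c_k = 0 for k >= 1.
Equations for k = 0 and k = 1 (AR order 1):
  gamma(0) = phi_1 gamma(1) + c_0
  gamma(1) = phi_1 gamma(0) + c_1
Substituting the second into the first: gamma(0) (1 - phi_1^2) = c_0 + phi_1 c_1, so
  gamma(0) = c_0 / (1 - phi_1^2) = 3 / (1 - (0.796)^2) = 3 / 0.366384 = 8.18813.
  gamma(1) = phi_1 gamma(0) = (0.796)(8.18813) = 6.517752.
Therefore gamma(1) = 6.5178 (to 4 decimal places).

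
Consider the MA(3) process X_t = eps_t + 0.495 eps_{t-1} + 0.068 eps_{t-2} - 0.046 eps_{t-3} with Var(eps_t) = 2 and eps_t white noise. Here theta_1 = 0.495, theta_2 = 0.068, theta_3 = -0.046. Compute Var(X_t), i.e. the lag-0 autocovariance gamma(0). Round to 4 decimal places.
\gamma(0) = 2.5035

For an MA(q) process X_t = eps_t + sum_i theta_i eps_{t-i} with
Var(eps_t) = sigma^2, the variance is
  gamma(0) = sigma^2 * (1 + sum_i theta_i^2).
  sum_i theta_i^2 = (0.495)^2 + (0.068)^2 + (-0.046)^2 = 0.245025 + 0.004624 + 0.002116 = 0.251765.
  gamma(0) = 2 * (1 + 0.251765) = 2 * 1.251765 = 2.50353, which rounds to 2.5035.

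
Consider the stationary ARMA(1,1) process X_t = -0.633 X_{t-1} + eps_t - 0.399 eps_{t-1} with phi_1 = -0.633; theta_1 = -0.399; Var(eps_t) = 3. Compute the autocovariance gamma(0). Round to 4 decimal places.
\gamma(0) = 8.3312

Multiply the model equation by X_{t-k} and take expectations. With theta_0 = psi_0 = 1 and psi_j the MA(infinity) weights, this gives
  gamma(k) - sum_i phi_i gamma(k-i) = c_k,
  c_k = sigma^2 * sum_{j=k..q} theta_j psi_{j-k}   (c_k = 0 for k > q),
using gamma(-m) = gamma(m).
psi-weights needed (psi_j = theta_j + sum_i phi_i psi_{j-i}):
  psi_1 = theta_1 + phi_1 = -0.399 + (-0.633) = -1.032
Right-hand sides:
  c_0 = sigma^2 (1 + theta_1 psi_1) = 3 * (1 + (-0.399)(-1.032)) = 3 * 1.411768 = 4.235304
  c_1 = sigma^2 theta_1 = 3 * (-0.399) = -1.197
  c_2 = 0
Equations for k = 0 and k = 1 (AR order 1):
  gamma(0) = phi_1 gamma(1) + c_0
  gamma(1) = phi_1 gamma(0) + c_1
Substituting the second into the first: gamma(0) (1 - phi_1^2) = c_0 + phi_1 c_1, so
  gamma(0) = (c_0 + phi_1 c_1) / (1 - phi_1^2) = (4.235304 + (-0.633)(-1.197)) / (1 - (-0.633)^2) = 4.993005 / 0.599311 = 8.331242.
Therefore gamma(0) = 8.3312 (to 4 decimal places).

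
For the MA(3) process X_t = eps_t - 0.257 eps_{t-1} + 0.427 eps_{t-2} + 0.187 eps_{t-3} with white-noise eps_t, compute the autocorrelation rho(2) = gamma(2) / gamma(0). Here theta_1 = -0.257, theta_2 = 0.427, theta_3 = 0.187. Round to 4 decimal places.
\rho(2) = 0.2953

For an MA(q) process with theta_0 = 1, the autocovariance is
  gamma(k) = sigma^2 * sum_{i=0..q-k} theta_i * theta_{i+k},
and rho(k) = gamma(k) / gamma(0). Sigma^2 cancels.
  numerator   = (1)*(0.427) + (-0.257)*(0.187) = 0.378941.
  denominator = (1)^2 + (-0.257)^2 + (0.427)^2 + (0.187)^2 = 1.283347.
  rho(2) = 0.378941 / 1.283347 = 0.2953.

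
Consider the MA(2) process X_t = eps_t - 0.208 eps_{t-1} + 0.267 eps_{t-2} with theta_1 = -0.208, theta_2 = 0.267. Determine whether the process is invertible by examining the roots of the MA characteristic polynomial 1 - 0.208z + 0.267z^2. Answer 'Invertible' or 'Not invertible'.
\text{Invertible}

The MA(q) characteristic polynomial is P(z) = 1 - 0.208z + 0.267z^2.
Invertibility requires all roots to lie outside the unit circle, i.e. |z| > 1 for every root.
Set 1 + (-0.208) z + (0.267) z^2 = 0, i.e. a z^2 + b z + c = 0 with a = 0.267, b = -0.208, c = 1.
Discriminant D = b^2 - 4ac = (-0.208)^2 - 4*(0.267)*1 = 0.043264 - (1.068) = -1.024736.
D < 0, so the roots are the complex-conjugate pair z = (-b +/- i sqrt(-D)) / (2a) = 0.3895 +/- 1.8957i.
For a conjugate pair |z|^2 = z * conj(z) = (product of roots) = c/a = 1/(0.267) = 3.745318, so |z| = sqrt(3.745318) = 1.9353 for both roots.
Moduli of all roots: 1.9353, 1.9353.
All moduli strictly greater than 1? Yes.
Verdict: Invertible.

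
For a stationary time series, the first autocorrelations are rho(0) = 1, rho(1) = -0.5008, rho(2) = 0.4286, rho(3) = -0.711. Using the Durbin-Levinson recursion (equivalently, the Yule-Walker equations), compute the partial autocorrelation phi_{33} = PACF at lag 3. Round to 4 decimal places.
\phi_{33} = -0.6060

The PACF at lag k is phi_{kk}, the last component of the solution
to the Yule-Walker system G_k phi = r_k where
  (G_k)_{ij} = rho(|i - j|), (r_k)_i = rho(i), i,j = 1..k.
Equivalently, Durbin-Levinson gives phi_{kk} iteratively:
  phi_{11} = rho(1)
  phi_{kk} = [rho(k) - sum_{j=1..k-1} phi_{k-1,j} rho(k-j)]
            / [1 - sum_{j=1..k-1} phi_{k-1,j} rho(j)],
  phi_{k,j} = phi_{k-1,j} - phi_{kk} phi_{k-1,k-j},  j = 1..k-1.
Step k = 1:
  phi_11 = rho(1) = -0.5008.
Step k = 2:
  phi_22 = [rho(2) - phi_11 rho(1)] / [1 - phi_11 rho(1)] = [0.4286 - (-0.5008)(-0.5008)] / [1 - (-0.5008)(-0.5008)]
         = 0.17779936 / 0.74919936 = 0.237319.
  Update: phi_21 = phi_11 - phi_22 phi_11 = -0.5008 - (0.237319)(-0.5008) = -0.381951.
Step k = 3:
  phi_33 = [rho(3) - phi_21 rho(2) - phi_22 rho(1)] / [1 - phi_21 rho(1) - phi_22 rho(2)]
    numerator   = -0.711 - (-0.381951)(0.4286) - (0.237319)(-0.5008) = -0.42844655
    denominator = 1 - (-0.381951)(-0.5008) - (0.237319)(0.4286) = 0.70700417
  phi_33 = -0.42844655 / 0.70700417 = -0.606.
Therefore phi_{33} = -0.6060.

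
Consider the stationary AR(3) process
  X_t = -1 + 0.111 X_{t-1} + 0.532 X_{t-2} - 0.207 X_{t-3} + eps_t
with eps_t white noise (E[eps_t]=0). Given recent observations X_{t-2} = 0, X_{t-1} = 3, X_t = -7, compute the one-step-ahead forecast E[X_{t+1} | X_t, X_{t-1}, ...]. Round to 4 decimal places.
E[X_{t+1} \mid \mathcal F_t] = -0.1810

For an AR(p) model X_t = c + sum_i phi_i X_{t-i} + eps_t, the
one-step-ahead conditional mean is
  E[X_{t+1} | X_t, ...] = c + sum_i phi_i X_{t+1-i}.
Substitute known values:
  E[X_{t+1} | ...] = -1 + (0.111) * (-7) + (0.532) * (3) + (-0.207) * (0)
                   = -0.1810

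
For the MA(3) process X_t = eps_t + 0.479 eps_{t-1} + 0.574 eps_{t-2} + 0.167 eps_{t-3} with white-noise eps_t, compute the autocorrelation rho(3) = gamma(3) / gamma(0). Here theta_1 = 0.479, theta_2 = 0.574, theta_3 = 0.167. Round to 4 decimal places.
\rho(3) = 0.1052

For an MA(q) process with theta_0 = 1, the autocovariance is
  gamma(k) = sigma^2 * sum_{i=0..q-k} theta_i * theta_{i+k},
and rho(k) = gamma(k) / gamma(0). Sigma^2 cancels.
  numerator   = (1)*(0.167) = 0.167.
  denominator = (1)^2 + (0.479)^2 + (0.574)^2 + (0.167)^2 = 1.586806.
  rho(3) = 0.167 / 1.586806 = 0.1052.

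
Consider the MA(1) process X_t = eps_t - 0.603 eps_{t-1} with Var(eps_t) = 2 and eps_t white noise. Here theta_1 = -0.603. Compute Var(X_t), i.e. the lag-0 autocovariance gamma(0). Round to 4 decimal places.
\gamma(0) = 2.7272

For an MA(q) process X_t = eps_t + sum_i theta_i eps_{t-i} with
Var(eps_t) = sigma^2, the variance is
  gamma(0) = sigma^2 * (1 + sum_i theta_i^2).
  sum_i theta_i^2 = (-0.603)^2 = 0.363609.
  gamma(0) = 2 * (1 + 0.363609) = 2 * 1.363609 = 2.727218, which rounds to 2.7272.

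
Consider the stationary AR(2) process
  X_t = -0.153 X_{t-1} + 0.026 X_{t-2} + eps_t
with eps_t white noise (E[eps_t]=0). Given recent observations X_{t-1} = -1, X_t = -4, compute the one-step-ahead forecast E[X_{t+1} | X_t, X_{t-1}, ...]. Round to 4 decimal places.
E[X_{t+1} \mid \mathcal F_t] = 0.5860

For an AR(p) model X_t = c + sum_i phi_i X_{t-i} + eps_t, the
one-step-ahead conditional mean is
  E[X_{t+1} | X_t, ...] = c + sum_i phi_i X_{t+1-i}.
Substitute known values:
  E[X_{t+1} | ...] = (-0.153) * (-4) + (0.026) * (-1)
                   = 0.5860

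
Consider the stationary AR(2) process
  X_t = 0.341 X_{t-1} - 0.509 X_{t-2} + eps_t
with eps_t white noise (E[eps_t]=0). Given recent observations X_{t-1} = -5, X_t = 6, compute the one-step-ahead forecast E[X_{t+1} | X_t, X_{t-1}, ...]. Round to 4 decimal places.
E[X_{t+1} \mid \mathcal F_t] = 4.5910

For an AR(p) model X_t = c + sum_i phi_i X_{t-i} + eps_t, the
one-step-ahead conditional mean is
  E[X_{t+1} | X_t, ...] = c + sum_i phi_i X_{t+1-i}.
Substitute known values:
  E[X_{t+1} | ...] = (0.341) * (6) + (-0.509) * (-5)
                   = 4.5910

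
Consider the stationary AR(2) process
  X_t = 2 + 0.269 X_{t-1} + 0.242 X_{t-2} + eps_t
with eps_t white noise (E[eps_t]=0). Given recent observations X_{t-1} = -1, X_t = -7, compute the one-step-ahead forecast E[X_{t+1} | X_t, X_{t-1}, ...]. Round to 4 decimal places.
E[X_{t+1} \mid \mathcal F_t] = -0.1250

For an AR(p) model X_t = c + sum_i phi_i X_{t-i} + eps_t, the
one-step-ahead conditional mean is
  E[X_{t+1} | X_t, ...] = c + sum_i phi_i X_{t+1-i}.
Substitute known values:
  E[X_{t+1} | ...] = 2 + (0.269) * (-7) + (0.242) * (-1)
                   = -0.1250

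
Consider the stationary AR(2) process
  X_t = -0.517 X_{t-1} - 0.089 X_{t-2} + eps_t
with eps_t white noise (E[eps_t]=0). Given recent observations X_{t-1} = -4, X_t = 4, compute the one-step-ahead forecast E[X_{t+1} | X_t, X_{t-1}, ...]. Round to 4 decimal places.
E[X_{t+1} \mid \mathcal F_t] = -1.7120

For an AR(p) model X_t = c + sum_i phi_i X_{t-i} + eps_t, the
one-step-ahead conditional mean is
  E[X_{t+1} | X_t, ...] = c + sum_i phi_i X_{t+1-i}.
Substitute known values:
  E[X_{t+1} | ...] = (-0.517) * (4) + (-0.089) * (-4)
                   = -1.7120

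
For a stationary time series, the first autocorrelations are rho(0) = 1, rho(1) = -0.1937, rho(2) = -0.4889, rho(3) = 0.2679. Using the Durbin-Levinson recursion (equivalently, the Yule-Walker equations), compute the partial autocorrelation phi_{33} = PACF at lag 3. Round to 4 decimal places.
\phi_{33} = 0.0229

The PACF at lag k is phi_{kk}, the last component of the solution
to the Yule-Walker system G_k phi = r_k where
  (G_k)_{ij} = rho(|i - j|), (r_k)_i = rho(i), i,j = 1..k.
Equivalently, Durbin-Levinson gives phi_{kk} iteratively:
  phi_{11} = rho(1)
  phi_{kk} = [rho(k) - sum_{j=1..k-1} phi_{k-1,j} rho(k-j)]
            / [1 - sum_{j=1..k-1} phi_{k-1,j} rho(j)],
  phi_{k,j} = phi_{k-1,j} - phi_{kk} phi_{k-1,k-j},  j = 1..k-1.
Step k = 1:
  phi_11 = rho(1) = -0.1937.
Step k = 2:
  phi_22 = [rho(2) - phi_11 rho(1)] / [1 - phi_11 rho(1)] = [-0.4889 - (-0.1937)(-0.1937)] / [1 - (-0.1937)(-0.1937)]
         = -0.52641969 / 0.96248031 = -0.546941.
  Update: phi_21 = phi_11 - phi_22 phi_11 = -0.1937 - (-0.546941)(-0.1937) = -0.299642.
Step k = 3:
  phi_33 = [rho(3) - phi_21 rho(2) - phi_22 rho(1)] / [1 - phi_21 rho(1) - phi_22 rho(2)]
    numerator   = 0.2679 - (-0.299642)(-0.4889) - (-0.546941)(-0.1937) = 0.0154624
    denominator = 1 - (-0.299642)(-0.1937) - (-0.546941)(-0.4889) = 0.67455994
  phi_33 = 0.0154624 / 0.67455994 = 0.0229.
Therefore phi_{33} = 0.0229.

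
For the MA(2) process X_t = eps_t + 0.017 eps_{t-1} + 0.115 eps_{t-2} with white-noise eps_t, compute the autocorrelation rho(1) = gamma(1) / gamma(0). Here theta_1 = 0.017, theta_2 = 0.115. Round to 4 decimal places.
\rho(1) = 0.0187

For an MA(q) process with theta_0 = 1, the autocovariance is
  gamma(k) = sigma^2 * sum_{i=0..q-k} theta_i * theta_{i+k},
and rho(k) = gamma(k) / gamma(0). Sigma^2 cancels.
  numerator   = (1)*(0.017) + (0.017)*(0.115) = 0.018955.
  denominator = (1)^2 + (0.017)^2 + (0.115)^2 = 1.013514.
  rho(1) = 0.018955 / 1.013514 = 0.0187.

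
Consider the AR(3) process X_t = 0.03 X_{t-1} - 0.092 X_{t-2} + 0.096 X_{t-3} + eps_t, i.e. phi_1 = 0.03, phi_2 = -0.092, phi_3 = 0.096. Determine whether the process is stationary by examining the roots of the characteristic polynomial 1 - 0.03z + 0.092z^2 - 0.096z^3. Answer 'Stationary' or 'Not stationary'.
\text{Stationary}

The AR(p) characteristic polynomial is P(z) = 1 - 0.03z + 0.092z^2 - 0.096z^3.
Stationarity requires all roots to lie outside the unit circle, i.e. |z| > 1 for every root.
Degree 3: look for a simple real root z0 first, then factor out (1 - z/z0) and solve the remaining quadratic.
Testing z0 = 2.5: P(2.5) = 1 + (-0.03)(2.5) + (0.092)(2.5)^2 + (-0.096)(2.5)^3
  = 1 + (-0.075) + (0.575) + (-1.5) = 0.  So z_0 = 2.5 is a root, |z_0| = 2.5.
Divide out the factor (1 - 0.4 z) = (1 - z/z0) (since 1/z0 = 0.4):
  P(z) = (1 - 0.4 z)(1 + (0.37) z + (0.24) z^2)
  [check: z-coef 0.37 - (0.4) = -0.03; z^2-coef 0.24 - (0.4)(0.37) = 0.092; z^3-coef -(0.4)(0.24) = -0.096.]
Remaining roots from the quadratic factor 1 + (0.37) z + (0.24) z^2:
  Set 1 + (0.37) z + (0.24) z^2 = 0, i.e. a z^2 + b z + c = 0 with a = 0.24, b = 0.37, c = 1.
  Discriminant D = b^2 - 4ac = (0.37)^2 - 4*(0.24)*1 = 0.1369 - (0.96) = -0.8231.
  D < 0, so the roots are the complex-conjugate pair z = (-b +/- i sqrt(-D)) / (2a) = -0.7708 +/- 1.8901i.
  For a conjugate pair |z|^2 = z * conj(z) = (product of roots) = c/a = 1/(0.24) = 4.166667, so |z| = sqrt(4.166667) = 2.0412 for both roots.
Moduli of all roots: 2.5000, 2.0412, 2.0412.
All moduli strictly greater than 1? Yes.
Verdict: Stationary.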